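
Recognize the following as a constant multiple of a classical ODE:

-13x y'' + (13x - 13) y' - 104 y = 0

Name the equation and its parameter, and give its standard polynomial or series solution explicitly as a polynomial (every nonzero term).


All three coefficients share the factor -13; dividing through by -13 gives  x y'' + (1 - x) y' + 8 y = 0.
This matches the Laguerre equation x y'' + (1 - x) y' + n y = 0 with n = 8; the polynomial solution is L_8(x).
With y = sum_k a_k x^k, matching x^k gives (k+1)k a_{k+1} + (k+1) a_{k+1} - k a_k + n a_k = 0, i.e. (k+1)^2 a_{k+1} = (k - n) a_k = (k - 8) a_k. The right side vanishes at k = 8, so the series terminates at degree 8.
Standard normalization L_n(0) = 1 gives a_0 = 1. Work upward with a_{k+1} = (k - 8) a_k / (k+1)^2:
  a_1 = (0 - 8)(1) / 1^2 = -8/1 = -8
  a_2 = (1 - 8)(-8) / 2^2 = 56/4 = 14
  a_3 = (2 - 8)(14) / 3^2 = -84/9 = -28/3
  a_4 = (3 - 8)(-28/3) / 4^2 = (140/3)/16 = 35/12
  a_5 = (4 - 8)(35/12) / 5^2 = (-35/3)/25 = -7/15
  a_6 = (5 - 8)(-7/15) / 6^2 = (7/5)/36 = 7/180
  a_7 = (6 - 8)(7/180) / 7^2 = (-7/90)/49 = -1/630
  a_8 = (7 - 8)(-1/630) / 8^2 = (1/630)/64 = 1/40320
Hence L_8(x) = x^8/40320 - x^7/630 + 7 x^6/180 - 7 x^5/15 + 35 x^4/12 - 28 x^3/3 + 14 x^2 - 8 x + 1.

L_8(x); series = x^8/40320 - x^7/630 + 7 x^6/180 - 7 x^5/15 + 35 x^4/12 - 28 x^3/3 + 14 x^2 - 8 x + 1


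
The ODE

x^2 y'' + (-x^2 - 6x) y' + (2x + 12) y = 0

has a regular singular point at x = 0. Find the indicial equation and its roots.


Divide by x^2 to reach normal form y'' + P_1(x) y' + P_2(x) y = 0 with P_1(x) = -1 - 6/x and P_2(x) = 2/x + 12/x^2.
x = 0 is a singular point because the y'-coefficient -1 - 6/x has a pole at x = 0 and the y-coefficient 2/x + 12/x^2 has a pole at x = 0.
It is a regular singular point because x P_1(x) = p(x) = -x - 6 and x^2 P_2(x) = q(x) = 2x + 12 are polynomials, hence analytic at x = 0.
p(0) = -6,  q(0) = 12.
Indicial equation: r(r-1) + p(0) r + q(0) = 0, i.e. r^2 + (p(0) - 1) r + q(0) = 0, i.e. r^2 - 7 r + 12 = 0.
Discriminant: (-7)^2 - 4(12) = 1, so r = (7 ± 1)/2.
Solving: r_1 = 4, r_2 = 3.

indicial: r^2 - 7 r + 12 = 0; roots r_1 = 4, r_2 = 3


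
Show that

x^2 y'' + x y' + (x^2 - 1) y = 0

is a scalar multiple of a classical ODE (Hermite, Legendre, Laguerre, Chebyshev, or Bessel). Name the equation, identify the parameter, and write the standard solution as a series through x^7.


The equation is already in a standard form:  x^2 y'' + x y' + (x^2 - 1) y = 0.
This matches the Bessel equation x^2 y'' + x y' + (x^2 - nu^2) y = 0 with nu^2 = 1, so nu = 1; the solution bounded at x = 0 is J_1(x).
Frobenius at x = 0: indicial roots ±nu; for r = nu the recurrence k(k + 2nu) c_k = -c_{k-2} gives the standard series J_nu(x) = sum_{k>=0} (-1)^k / (k! (k+nu)!) (x/2)^(2k+nu). Evaluate the first 4 terms:
  k = 0: (-1)^0 / (0! * 1! * 2^1) x^1 = 1/(1*1*2) x^1 = (1/2) x^1
  k = 1: (-1)^1 / (1! * 2! * 2^3) x^3 = -1/(1*2*8) x^3 = (-1/16) x^3
  k = 2: (-1)^2 / (2! * 3! * 2^5) x^5 = 1/(2*6*32) x^5 = (1/384) x^5
  k = 3: (-1)^3 / (3! * 4! * 2^7) x^7 = -1/(6*24*128) x^7 = (-1/18432) x^7
Hence J_1(x) = -x^7/18432 + x^5/384 - x^3/16 + x/2 + ....

J_1(x); series = -x^7/18432 + x^5/384 - x^3/16 + x/2


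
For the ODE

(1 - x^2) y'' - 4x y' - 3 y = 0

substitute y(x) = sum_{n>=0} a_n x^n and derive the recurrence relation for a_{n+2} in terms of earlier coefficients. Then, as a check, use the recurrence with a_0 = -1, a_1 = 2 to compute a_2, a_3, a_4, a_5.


Substitute y = sum_n a_n x^n.
(1 - 1 x^2) y'' contributes (n+2)(n+1) a_{n+2} - n(n-1) a_n at x^n.
-4 x y'(x) contributes -4 n a_n at x^n.
-3 y(x) contributes -3 a_n at x^n.
Matching x^n: (n+2)(n+1) a_{n+2} + (-n(n-1) - 4 n - 3) a_n = 0.
Thus a_{n+2} = (n(n-1) + 4 n + 3) / ((n+1)(n+2)) * a_n.

Check with a_0 = -1, a_1 = 2 (apply the recurrence for n = 0, 1, 2, 3): a_0 = -1, a_1 = 2, a_2 = -3/2, a_3 = 7/3, a_4 = -13/8, a_5 = 49/20.

a_(n+2) = (n(n-1) + 4 n + 3) / ((n+1)(n+2)) * a_n; check: a_0 = -1, a_1 = 2, a_2 = -3/2, a_3 = 7/3, a_4 = -13/8, a_5 = 49/20


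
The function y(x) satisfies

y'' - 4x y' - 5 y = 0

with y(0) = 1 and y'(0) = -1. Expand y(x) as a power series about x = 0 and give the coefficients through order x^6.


Ansatz: y(x) = sum_{n>=0} a_n x^n, so y'(x) = sum_{n>=1} n a_n x^(n-1) and y''(x) = sum_{n>=2} n(n-1) a_n x^(n-2).
Substitute into P(x) y'' + Q(x) y' + R(x) y = 0 with P(x) = 1, Q(x) = -4x, R(x) = -5, and match powers of x.
Initial conditions: a_0 = 1, a_1 = -1.
Setting the coefficient of each power of x to zero and solving order by order (substituting the coefficients already found):
  x^0: 2 a_2 - 5 a_0 = 0  ->  2 a_2 = 5 a_0 = 5  ->  a_2 = 5/2
  x^1: 6 a_3 - 9 a_1 = 0  ->  6 a_3 = 9 a_1 = -9  ->  a_3 = -3/2
  x^2: 12 a_4 - 13 a_2 = 0  ->  12 a_4 = 13 a_2 = 65/2  ->  a_4 = 65/24
  x^3: 20 a_5 - 17 a_3 = 0  ->  20 a_5 = 17 a_3 = -51/2  ->  a_5 = -51/40
  x^4: 30 a_6 - 21 a_4 = 0  ->  30 a_6 = 21 a_4 = 455/8  ->  a_6 = 91/48
Truncated series: y(x) = 1 - x + (5/2) x^2 - (3/2) x^3 + (65/24) x^4 - (51/40) x^5 + (91/48) x^6 + O(x^7).

a_0 = 1; a_1 = -1; a_2 = 5/2; a_3 = -3/2; a_4 = 65/24; a_5 = -51/40; a_6 = 91/48


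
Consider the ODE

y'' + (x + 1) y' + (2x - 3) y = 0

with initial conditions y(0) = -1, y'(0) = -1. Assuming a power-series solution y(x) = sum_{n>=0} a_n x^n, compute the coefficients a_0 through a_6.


Ansatz: y(x) = sum_{n>=0} a_n x^n, so y'(x) = sum_{n>=1} n a_n x^(n-1) and y''(x) = sum_{n>=2} n(n-1) a_n x^(n-2).
Substitute into P(x) y'' + Q(x) y' + R(x) y = 0 with P(x) = 1, Q(x) = x + 1, R(x) = 2x - 3, and match powers of x.
Initial conditions: a_0 = -1, a_1 = -1.
Setting the coefficient of each power of x to zero and solving order by order (substituting the coefficients already found):
  x^0: 2 a_2 + a_1 - 3 a_0 = 0  ->  2 a_2 = -a_1 + 3 a_0 = -2  ->  a_2 = -1
  x^1: 6 a_3 + 2 a_2 - 2 a_1 + 2 a_0 = 0  ->  6 a_3 = -2 a_2 + 2 a_1 - 2 a_0 = 2  ->  a_3 = 1/3
  x^2: 12 a_4 + 3 a_3 - a_2 + 2 a_1 = 0  ->  12 a_4 = -3 a_3 + a_2 - 2 a_1 = 0  ->  a_4 = 0
  x^3: 20 a_5 + 4 a_4 + 2 a_2 = 0  ->  20 a_5 = -4 a_4 - 2 a_2 = 2  ->  a_5 = 1/10
  x^4: 30 a_6 + 5 a_5 + a_4 + 2 a_3 = 0  ->  30 a_6 = -5 a_5 - a_4 - 2 a_3 = -7/6  ->  a_6 = -7/180
Truncated series: y(x) = -1 - x - x^2 + (1/3) x^3 + (1/10) x^5 - (7/180) x^6 + O(x^7).

a_0 = -1; a_1 = -1; a_2 = -1; a_3 = 1/3; a_4 = 0; a_5 = 1/10; a_6 = -7/180


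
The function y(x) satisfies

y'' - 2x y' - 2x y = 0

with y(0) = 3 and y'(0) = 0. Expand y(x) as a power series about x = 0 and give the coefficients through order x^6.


Ansatz: y(x) = sum_{n>=0} a_n x^n, so y'(x) = sum_{n>=1} n a_n x^(n-1) and y''(x) = sum_{n>=2} n(n-1) a_n x^(n-2).
Substitute into P(x) y'' + Q(x) y' + R(x) y = 0 with P(x) = 1, Q(x) = -2x, R(x) = -2x, and match powers of x.
Initial conditions: a_0 = 3, a_1 = 0.
Setting the coefficient of each power of x to zero and solving order by order (substituting the coefficients already found):
  x^0: 2 a_2 = 0  ->  a_2 = 0
  x^1: 6 a_3 - 2 a_1 - 2 a_0 = 0  ->  6 a_3 = 2 a_1 + 2 a_0 = 6  ->  a_3 = 1
  x^2: 12 a_4 - 4 a_2 - 2 a_1 = 0  ->  12 a_4 = 4 a_2 + 2 a_1 = 0  ->  a_4 = 0
  x^3: 20 a_5 - 6 a_3 - 2 a_2 = 0  ->  20 a_5 = 6 a_3 + 2 a_2 = 6  ->  a_5 = 3/10
  x^4: 30 a_6 - 8 a_4 - 2 a_3 = 0  ->  30 a_6 = 8 a_4 + 2 a_3 = 2  ->  a_6 = 1/15
Truncated series: y(x) = 3 + x^3 + (3/10) x^5 + (1/15) x^6 + O(x^7).

a_0 = 3; a_1 = 0; a_2 = 0; a_3 = 1; a_4 = 0; a_5 = 3/10; a_6 = 1/15


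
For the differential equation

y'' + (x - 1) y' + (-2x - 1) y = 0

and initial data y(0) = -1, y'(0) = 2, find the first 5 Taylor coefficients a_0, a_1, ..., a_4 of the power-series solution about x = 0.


Ansatz: y(x) = sum_{n>=0} a_n x^n, so y'(x) = sum_{n>=1} n a_n x^(n-1) and y''(x) = sum_{n>=2} n(n-1) a_n x^(n-2).
Substitute into P(x) y'' + Q(x) y' + R(x) y = 0 with P(x) = 1, Q(x) = x - 1, R(x) = -2x - 1, and match powers of x.
Initial conditions: a_0 = -1, a_1 = 2.
Setting the coefficient of each power of x to zero and solving order by order (substituting the coefficients already found):
  x^0: 2 a_2 - a_1 - a_0 = 0  ->  2 a_2 = a_1 + a_0 = 1  ->  a_2 = 1/2
  x^1: 6 a_3 - 2 a_2 - 2 a_0 = 0  ->  6 a_3 = 2 a_2 + 2 a_0 = -1  ->  a_3 = -1/6
  x^2: 12 a_4 - 3 a_3 + a_2 - 2 a_1 = 0  ->  12 a_4 = 3 a_3 - a_2 + 2 a_1 = 3  ->  a_4 = 1/4
Truncated series: y(x) = -1 + 2 x + (1/2) x^2 - (1/6) x^3 + (1/4) x^4 + O(x^5).

a_0 = -1; a_1 = 2; a_2 = 1/2; a_3 = -1/6; a_4 = 1/4


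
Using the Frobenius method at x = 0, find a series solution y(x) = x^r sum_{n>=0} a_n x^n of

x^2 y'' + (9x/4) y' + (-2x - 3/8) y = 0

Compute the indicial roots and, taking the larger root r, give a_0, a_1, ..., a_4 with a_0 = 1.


Write in Frobenius form y'' + (p(x)/x) y' + (q(x)/x^2) y = 0:
  p(x) = 9/4,  q(x) = -2x - 3/8.
Indicial equation: r(r-1) + (9/4) r + (-3/8) = 0 -> roots r_1 = 1/4, r_2 = -3/2.
Take r = r_1 = 1/4. Let y(x) = x^r sum_{n>=0} a_n x^n with a_0 = 1.
Substitute y = x^r sum a_n x^n and match x^{r+n}. The recurrence is
  D(n) a_n - 2 a_{n-1} = 0,  where D(n) = (r+n)(r+n-1) + (9/4)(r+n) + (-3/8).
  a_n = 2 / D(n) * a_{n-1}.
Since the indicial polynomial factors as (r - r_1)(r - r_2), D(n) = (r_1 + n - r_1)(r_1 + n - r_2) = n(n + 7/4).
Evaluating step by step (a_0 = 1):
  n = 1: D(1) = 1(1 + 7/4) = 11/4; numerator = 2(1) = 2; a_1 = (2)/(11/4) = 8/11
  n = 2: D(2) = 2(2 + 7/4) = 15/2; numerator = 2(8/11) = 16/11; a_2 = (16/11)/(15/2) = 32/165
  n = 3: D(3) = 3(3 + 7/4) = 57/4; numerator = 2(32/165) = 64/165; a_3 = (64/165)/(57/4) = 256/9405
  n = 4: D(4) = 4(4 + 7/4) = 23; numerator = 2(256/9405) = 512/9405; a_4 = (512/9405)/(23) = 512/216315

r = 1/4; a_0 = 1; a_1 = 8/11; a_2 = 32/165; a_3 = 256/9405; a_4 = 512/216315


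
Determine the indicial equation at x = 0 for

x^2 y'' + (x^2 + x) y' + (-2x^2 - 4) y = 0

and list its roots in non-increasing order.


Divide by x^2 to reach normal form y'' + P_1(x) y' + P_2(x) y = 0 with P_1(x) = 1 + 1/x and P_2(x) = -2 - 4/x^2.
x = 0 is a singular point because the y'-coefficient 1 + 1/x has a pole at x = 0 and the y-coefficient -2 - 4/x^2 has a pole at x = 0.
It is a regular singular point because x P_1(x) = p(x) = x + 1 and x^2 P_2(x) = q(x) = -2x^2 - 4 are polynomials, hence analytic at x = 0.
p(0) = 1,  q(0) = -4.
Indicial equation: r(r-1) + p(0) r + q(0) = 0, i.e. r^2 + (p(0) - 1) r + q(0) = 0, i.e. r^2 - 4 = 0.
Discriminant: (0)^2 - 4(-4) = 16, so r = (0 ± 4)/2.
Solving: r_1 = 2, r_2 = -2.

indicial: r^2 - 4 = 0; roots r_1 = 2, r_2 = -2


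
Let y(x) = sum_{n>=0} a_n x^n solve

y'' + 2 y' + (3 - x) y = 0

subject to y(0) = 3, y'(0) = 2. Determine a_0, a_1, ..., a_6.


Ansatz: y(x) = sum_{n>=0} a_n x^n, so y'(x) = sum_{n>=1} n a_n x^(n-1) and y''(x) = sum_{n>=2} n(n-1) a_n x^(n-2).
Substitute into P(x) y'' + Q(x) y' + R(x) y = 0 with P(x) = 1, Q(x) = 2, R(x) = 3 - x, and match powers of x.
Initial conditions: a_0 = 3, a_1 = 2.
Setting the coefficient of each power of x to zero and solving order by order (substituting the coefficients already found):
  x^0: 2 a_2 + 2 a_1 + 3 a_0 = 0  ->  2 a_2 = -2 a_1 - 3 a_0 = -13  ->  a_2 = -13/2
  x^1: 6 a_3 + 4 a_2 + 3 a_1 - a_0 = 0  ->  6 a_3 = -4 a_2 - 3 a_1 + a_0 = 23  ->  a_3 = 23/6
  x^2: 12 a_4 + 6 a_3 + 3 a_2 - a_1 = 0  ->  12 a_4 = -6 a_3 - 3 a_2 + a_1 = -3/2  ->  a_4 = -1/8
  x^3: 20 a_5 + 8 a_4 + 3 a_3 - a_2 = 0  ->  20 a_5 = -8 a_4 - 3 a_3 + a_2 = -17  ->  a_5 = -17/20
  x^4: 30 a_6 + 10 a_5 + 3 a_4 - a_3 = 0  ->  30 a_6 = -10 a_5 - 3 a_4 + a_3 = 305/24  ->  a_6 = 61/144
Truncated series: y(x) = 3 + 2 x - (13/2) x^2 + (23/6) x^3 - (1/8) x^4 - (17/20) x^5 + (61/144) x^6 + O(x^7).

a_0 = 3; a_1 = 2; a_2 = -13/2; a_3 = 23/6; a_4 = -1/8; a_5 = -17/20; a_6 = 61/144


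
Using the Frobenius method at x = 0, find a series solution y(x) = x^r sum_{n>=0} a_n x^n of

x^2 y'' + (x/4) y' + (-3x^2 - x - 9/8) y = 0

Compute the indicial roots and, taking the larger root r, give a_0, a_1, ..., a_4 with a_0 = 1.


Write in Frobenius form y'' + (p(x)/x) y' + (q(x)/x^2) y = 0:
  p(x) = 1/4,  q(x) = -3x^2 - x - 9/8.
Indicial equation: r(r-1) + (1/4) r + (-9/8) = 0 -> roots r_1 = 3/2, r_2 = -3/4.
Take r = r_1 = 3/2. Let y(x) = x^r sum_{n>=0} a_n x^n with a_0 = 1.
Substitute y = x^r sum a_n x^n and match x^{r+n}. The recurrence is
  D(n) a_n - 1 a_{n-1} - 3 a_{n-2} = 0,  where D(n) = (r+n)(r+n-1) + (1/4)(r+n) + (-9/8).
  a_n = [1 a_{n-1} + 3 a_{n-2}] / D(n).
Since the indicial polynomial factors as (r - r_1)(r - r_2), D(n) = (r_1 + n - r_1)(r_1 + n - r_2) = n(n + 9/4).
Evaluating step by step (a_0 = 1):
  n = 1: D(1) = 1(1 + 9/4) = 13/4; numerator = 1(1) = 1; a_1 = (1)/(13/4) = 4/13
  n = 2: D(2) = 2(2 + 9/4) = 17/2; numerator = 1(4/13) + 3(1) = 43/13; a_2 = (43/13)/(17/2) = 86/221
  n = 3: D(3) = 3(3 + 9/4) = 63/4; numerator = 1(86/221) + 3(4/13) = 290/221; a_3 = (290/221)/(63/4) = 1160/13923
  n = 4: D(4) = 4(4 + 9/4) = 25; numerator = 1(1160/13923) + 3(86/221) = 17414/13923; a_4 = (17414/13923)/(25) = 17414/348075

r = 3/2; a_0 = 1; a_1 = 4/13; a_2 = 86/221; a_3 = 1160/13923; a_4 = 17414/348075


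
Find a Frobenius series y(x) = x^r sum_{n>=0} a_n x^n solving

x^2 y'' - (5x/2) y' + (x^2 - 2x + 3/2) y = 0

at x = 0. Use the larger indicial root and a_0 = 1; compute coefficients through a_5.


Write in Frobenius form y'' + (p(x)/x) y' + (q(x)/x^2) y = 0:
  p(x) = -5/2,  q(x) = x^2 - 2x + 3/2.
Indicial equation: r(r-1) + (-5/2) r + (3/2) = 0 -> roots r_1 = 3, r_2 = 1/2.
Take r = r_1 = 3. Let y(x) = x^r sum_{n>=0} a_n x^n with a_0 = 1.
Substitute y = x^r sum a_n x^n and match x^{r+n}. The recurrence is
  D(n) a_n - 2 a_{n-1} + 1 a_{n-2} = 0,  where D(n) = (r+n)(r+n-1) + (-5/2)(r+n) + (3/2).
  a_n = [2 a_{n-1} - 1 a_{n-2}] / D(n).
Since the indicial polynomial factors as (r - r_1)(r - r_2), D(n) = (r_1 + n - r_1)(r_1 + n - r_2) = n(n + 5/2).
Evaluating step by step (a_0 = 1):
  n = 1: D(1) = 1(1 + 5/2) = 7/2; numerator = 2(1) = 2; a_1 = (2)/(7/2) = 4/7
  n = 2: D(2) = 2(2 + 5/2) = 9; numerator = 2(4/7) - 1(1) = 1/7; a_2 = (1/7)/(9) = 1/63
  n = 3: D(3) = 3(3 + 5/2) = 33/2; numerator = 2(1/63) - 1(4/7) = -34/63; a_3 = (-34/63)/(33/2) = -68/2079
  n = 4: D(4) = 4(4 + 5/2) = 26; numerator = 2(-68/2079) - 1(1/63) = -169/2079; a_4 = (-169/2079)/(26) = -13/4158
  n = 5: D(5) = 5(5 + 5/2) = 75/2; numerator = 2(-13/4158) - 1(-68/2079) = 5/189; a_5 = (5/189)/(75/2) = 2/2835

r = 3; a_0 = 1; a_1 = 4/7; a_2 = 1/63; a_3 = -68/2079; a_4 = -13/4158; a_5 = 2/2835


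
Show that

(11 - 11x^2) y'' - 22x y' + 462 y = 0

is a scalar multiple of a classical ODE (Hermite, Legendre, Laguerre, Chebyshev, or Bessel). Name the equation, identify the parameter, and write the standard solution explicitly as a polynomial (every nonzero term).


All three coefficients share the factor 11; dividing through by 11 gives  (1 - x^2) y'' - 2x y' + 42 y = 0.
This matches the Legendre equation (1 - x^2) y'' - 2x y' + n(n+1) y = 0 (note the -2x y' term) with n(n+1) = 42, so n = 6; the polynomial solution is P_6(x).
With y = sum_k a_k x^k, matching x^k gives (k+2)(k+1) a_{k+2} = [k(k+1) - n(n+1)] a_k = (k - 6)(k + 7) a_k. The right side vanishes at k = 6, so the series with the parity of 6 terminates at degree 6.
Standard normalization (P_n(1) = 1): leading coefficient (2n)!/(2^n (n!)^2) = 479001600/(64*518400) = 231/16, so a_6 = 231/16. Work downward with a_k = (k+1)(k+2) a_{k+2} / ((k - 6)(k + 7)):
  a_4 = (5)(6)(231/16) / ((4 - 6)(4 + 7)) = (3465/8)/(-22) = -315/16
  a_2 = (3)(4)(-315/16) / ((2 - 6)(2 + 7)) = (-945/4)/(-36) = 105/16
  a_0 = (1)(2)(105/16) / ((0 - 6)(0 + 7)) = (105/8)/(-42) = -5/16
Hence P_6(x) = 231 x^6/16 - 315 x^4/16 + 105 x^2/16 - 5/16.

P_6(x); series = 231 x^6/16 - 315 x^4/16 + 105 x^2/16 - 5/16


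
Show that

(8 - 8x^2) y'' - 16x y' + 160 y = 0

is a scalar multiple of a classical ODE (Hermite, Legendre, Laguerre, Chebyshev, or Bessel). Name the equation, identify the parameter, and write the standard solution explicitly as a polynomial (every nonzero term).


All three coefficients share the factor 8; dividing through by 8 gives  (1 - x^2) y'' - 2x y' + 20 y = 0.
This matches the Legendre equation (1 - x^2) y'' - 2x y' + n(n+1) y = 0 (note the -2x y' term) with n(n+1) = 20, so n = 4; the polynomial solution is P_4(x).
With y = sum_k a_k x^k, matching x^k gives (k+2)(k+1) a_{k+2} = [k(k+1) - n(n+1)] a_k = (k - 4)(k + 5) a_k. The right side vanishes at k = 4, so the series with the parity of 4 terminates at degree 4.
Standard normalization (P_n(1) = 1): leading coefficient (2n)!/(2^n (n!)^2) = 40320/(16*576) = 35/8, so a_4 = 35/8. Work downward with a_k = (k+1)(k+2) a_{k+2} / ((k - 4)(k + 5)):
  a_2 = (3)(4)(35/8) / ((2 - 4)(2 + 5)) = (105/2)/(-14) = -15/4
  a_0 = (1)(2)(-15/4) / ((0 - 4)(0 + 5)) = (-15/2)/(-20) = 3/8
Hence P_4(x) = 35 x^4/8 - 15 x^2/4 + 3/8.

P_4(x); series = 35 x^4/8 - 15 x^2/4 + 3/8


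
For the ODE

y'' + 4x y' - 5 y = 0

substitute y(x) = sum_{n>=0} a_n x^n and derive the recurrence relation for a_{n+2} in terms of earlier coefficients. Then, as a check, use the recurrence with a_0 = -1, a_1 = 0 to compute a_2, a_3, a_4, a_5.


Substitute y = sum_n a_n x^n.
y''(x) has coefficient (n+2)(n+1) a_{n+2} at x^n;
4 x y'(x) has coefficient 4 n a_n at x^n (shift);
-5 y(x) has coefficient -5 a_n at x^n.
Matching x^n: (n+2)(n+1) a_{n+2} + (4n - 5) a_n = 0.
Thus a_{n+2} = (-4n + 5) / ((n+1)(n+2)) * a_n.

Check with a_0 = -1, a_1 = 0 (apply the recurrence for n = 0, 1, 2, 3): a_0 = -1, a_1 = 0, a_2 = -5/2, a_3 = 0, a_4 = 5/8, a_5 = 0.

a_(n+2) = (-4n + 5) / ((n+1)(n+2)) * a_n; check: a_0 = -1, a_1 = 0, a_2 = -5/2, a_3 = 0, a_4 = 5/8, a_5 = 0


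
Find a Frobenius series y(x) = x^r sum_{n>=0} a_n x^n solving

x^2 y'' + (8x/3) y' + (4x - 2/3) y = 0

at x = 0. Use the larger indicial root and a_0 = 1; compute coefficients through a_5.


Write in Frobenius form y'' + (p(x)/x) y' + (q(x)/x^2) y = 0:
  p(x) = 8/3,  q(x) = 4x - 2/3.
Indicial equation: r(r-1) + (8/3) r + (-2/3) = 0 -> roots r_1 = 1/3, r_2 = -2.
Take r = r_1 = 1/3. Let y(x) = x^r sum_{n>=0} a_n x^n with a_0 = 1.
Substitute y = x^r sum a_n x^n and match x^{r+n}. The recurrence is
  D(n) a_n + 4 a_{n-1} = 0,  where D(n) = (r+n)(r+n-1) + (8/3)(r+n) + (-2/3).
  a_n = -4 / D(n) * a_{n-1}.
Since the indicial polynomial factors as (r - r_1)(r - r_2), D(n) = (r_1 + n - r_1)(r_1 + n - r_2) = n(n + 7/3).
Evaluating step by step (a_0 = 1):
  n = 1: D(1) = 1(1 + 7/3) = 10/3; numerator = -4(1) = -4; a_1 = (-4)/(10/3) = -6/5
  n = 2: D(2) = 2(2 + 7/3) = 26/3; numerator = -4(-6/5) = 24/5; a_2 = (24/5)/(26/3) = 36/65
  n = 3: D(3) = 3(3 + 7/3) = 16; numerator = -4(36/65) = -144/65; a_3 = (-144/65)/(16) = -9/65
  n = 4: D(4) = 4(4 + 7/3) = 76/3; numerator = -4(-9/65) = 36/65; a_4 = (36/65)/(76/3) = 27/1235
  n = 5: D(5) = 5(5 + 7/3) = 110/3; numerator = -4(27/1235) = -108/1235; a_5 = (-108/1235)/(110/3) = -162/67925

r = 1/3; a_0 = 1; a_1 = -6/5; a_2 = 36/65; a_3 = -9/65; a_4 = 27/1235; a_5 = -162/67925


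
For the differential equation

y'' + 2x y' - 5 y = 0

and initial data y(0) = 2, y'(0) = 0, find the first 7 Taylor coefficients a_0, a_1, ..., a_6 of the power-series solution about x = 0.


Ansatz: y(x) = sum_{n>=0} a_n x^n, so y'(x) = sum_{n>=1} n a_n x^(n-1) and y''(x) = sum_{n>=2} n(n-1) a_n x^(n-2).
Substitute into P(x) y'' + Q(x) y' + R(x) y = 0 with P(x) = 1, Q(x) = 2x, R(x) = -5, and match powers of x.
Initial conditions: a_0 = 2, a_1 = 0.
Setting the coefficient of each power of x to zero and solving order by order (substituting the coefficients already found):
  x^0: 2 a_2 - 5 a_0 = 0  ->  2 a_2 = 5 a_0 = 10  ->  a_2 = 5
  x^1: 6 a_3 - 3 a_1 = 0  ->  6 a_3 = 3 a_1 = 0  ->  a_3 = 0
  x^2: 12 a_4 - a_2 = 0  ->  12 a_4 = a_2 = 5  ->  a_4 = 5/12
  x^3: 20 a_5 + a_3 = 0  ->  20 a_5 = -a_3 = 0  ->  a_5 = 0
  x^4: 30 a_6 + 3 a_4 = 0  ->  30 a_6 = -3 a_4 = -5/4  ->  a_6 = -1/24
Truncated series: y(x) = 2 + 5 x^2 + (5/12) x^4 - (1/24) x^6 + O(x^7).

a_0 = 2; a_1 = 0; a_2 = 5; a_3 = 0; a_4 = 5/12; a_5 = 0; a_6 = -1/24


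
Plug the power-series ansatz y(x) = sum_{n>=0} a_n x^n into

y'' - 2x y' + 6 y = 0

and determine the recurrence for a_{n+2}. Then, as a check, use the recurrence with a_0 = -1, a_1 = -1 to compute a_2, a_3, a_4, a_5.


Substitute y = sum_n a_n x^n.
y''(x) has coefficient (n+2)(n+1) a_{n+2} at x^n;
-2 x y'(x) has coefficient -2 n a_n at x^n (shift);
6 y(x) has coefficient 6 a_n at x^n.
Matching x^n: (n+2)(n+1) a_{n+2} + (-2n + 6) a_n = 0.
Thus a_{n+2} = (2n - 6) / ((n+1)(n+2)) * a_n.

Check with a_0 = -1, a_1 = -1 (apply the recurrence for n = 0, 1, 2, 3): a_0 = -1, a_1 = -1, a_2 = 3, a_3 = 2/3, a_4 = -1/2, a_5 = 0.

a_(n+2) = (2n - 6) / ((n+1)(n+2)) * a_n; check: a_0 = -1, a_1 = -1, a_2 = 3, a_3 = 2/3, a_4 = -1/2, a_5 = 0


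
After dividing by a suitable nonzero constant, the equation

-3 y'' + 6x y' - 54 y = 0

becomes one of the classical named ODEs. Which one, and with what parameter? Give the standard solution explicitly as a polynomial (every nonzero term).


All three coefficients share the factor -3; dividing through by -3 gives  y'' - 2x y' + 18 y = 0.
This matches the Hermite equation y'' - 2x y' + 2n y = 0 with 2n = 18, so n = 9; the polynomial solution is H_9(x).
With y = sum_k a_k x^k, matching x^k gives (k+2)(k+1) a_{k+2} = 2(k - n) a_k = 2(k - 9) a_k. The right side vanishes at k = 9, so the series with the parity of 9 terminates at degree 9.
Standard normalization: leading coefficient of H_n is 2^n, so a_9 = 2^9 = 512. Work downward with a_k = (k+1)(k+2) a_{k+2} / (2(k - n)):
  a_7 = (8)(9)(512) / (2(7 - 9)) = 36864/(-4) = -9216
  a_5 = (6)(7)(-9216) / (2(5 - 9)) = -387072/(-8) = 48384
  a_3 = (4)(5)(48384) / (2(3 - 9)) = 967680/(-12) = -80640
  a_1 = (2)(3)(-80640) / (2(1 - 9)) = -483840/(-16) = 30240
Hence H_9(x) = 512 x^9 - 9216 x^7 + 48384 x^5 - 80640 x^3 + 30240 x.

H_9(x); series = 512 x^9 - 9216 x^7 + 48384 x^5 - 80640 x^3 + 30240 x


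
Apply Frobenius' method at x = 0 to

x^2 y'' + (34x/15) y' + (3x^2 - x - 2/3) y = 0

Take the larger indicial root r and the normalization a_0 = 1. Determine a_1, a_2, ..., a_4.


Write in Frobenius form y'' + (p(x)/x) y' + (q(x)/x^2) y = 0:
  p(x) = 34/15,  q(x) = 3x^2 - x - 2/3.
Indicial equation: r(r-1) + (34/15) r + (-2/3) = 0 -> roots r_1 = 2/5, r_2 = -5/3.
Take r = r_1 = 2/5. Let y(x) = x^r sum_{n>=0} a_n x^n with a_0 = 1.
Substitute y = x^r sum a_n x^n and match x^{r+n}. The recurrence is
  D(n) a_n - 1 a_{n-1} + 3 a_{n-2} = 0,  where D(n) = (r+n)(r+n-1) + (34/15)(r+n) + (-2/3).
  a_n = [1 a_{n-1} - 3 a_{n-2}] / D(n).
Since the indicial polynomial factors as (r - r_1)(r - r_2), D(n) = (r_1 + n - r_1)(r_1 + n - r_2) = n(n + 31/15).
Evaluating step by step (a_0 = 1):
  n = 1: D(1) = 1(1 + 31/15) = 46/15; numerator = 1(1) = 1; a_1 = (1)/(46/15) = 15/46
  n = 2: D(2) = 2(2 + 31/15) = 122/15; numerator = 1(15/46) - 3(1) = -123/46; a_2 = (-123/46)/(122/15) = -1845/5612
  n = 3: D(3) = 3(3 + 31/15) = 76/5; numerator = 1(-1845/5612) - 3(15/46) = -7335/5612; a_3 = (-7335/5612)/(76/5) = -36675/426512
  n = 4: D(4) = 4(4 + 31/15) = 364/15; numerator = 1(-36675/426512) - 3(-1845/5612) = 16695/18544; a_4 = (16695/18544)/(364/15) = 35775/964288

r = 2/5; a_0 = 1; a_1 = 15/46; a_2 = -1845/5612; a_3 = -36675/426512; a_4 = 35775/964288


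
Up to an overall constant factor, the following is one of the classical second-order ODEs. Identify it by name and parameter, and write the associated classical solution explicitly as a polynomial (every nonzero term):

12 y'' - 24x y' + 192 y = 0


All three coefficients share the factor 12; dividing through by 12 gives  y'' - 2x y' + 16 y = 0.
This matches the Hermite equation y'' - 2x y' + 2n y = 0 with 2n = 16, so n = 8; the polynomial solution is H_8(x).
With y = sum_k a_k x^k, matching x^k gives (k+2)(k+1) a_{k+2} = 2(k - n) a_k = 2(k - 8) a_k. The right side vanishes at k = 8, so the series with the parity of 8 terminates at degree 8.
Standard normalization: leading coefficient of H_n is 2^n, so a_8 = 2^8 = 256. Work downward with a_k = (k+1)(k+2) a_{k+2} / (2(k - n)):
  a_6 = (7)(8)(256) / (2(6 - 8)) = 14336/(-4) = -3584
  a_4 = (5)(6)(-3584) / (2(4 - 8)) = -107520/(-8) = 13440
  a_2 = (3)(4)(13440) / (2(2 - 8)) = 161280/(-12) = -13440
  a_0 = (1)(2)(-13440) / (2(0 - 8)) = -26880/(-16) = 1680
Hence H_8(x) = 256 x^8 - 3584 x^6 + 13440 x^4 - 13440 x^2 + 1680.

H_8(x); series = 256 x^8 - 3584 x^6 + 13440 x^4 - 13440 x^2 + 1680


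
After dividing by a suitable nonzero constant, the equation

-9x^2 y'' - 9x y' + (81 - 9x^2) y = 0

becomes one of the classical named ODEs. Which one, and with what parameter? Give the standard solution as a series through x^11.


All three coefficients share the factor -9; dividing through by -9 gives  x^2 y'' + x y' + (x^2 - 9) y = 0.
This matches the Bessel equation x^2 y'' + x y' + (x^2 - nu^2) y = 0 with nu^2 = 9, so nu = 3; the solution bounded at x = 0 is J_3(x).
Frobenius at x = 0: indicial roots ±nu; for r = nu the recurrence k(k + 2nu) c_k = -c_{k-2} gives the standard series J_nu(x) = sum_{k>=0} (-1)^k / (k! (k+nu)!) (x/2)^(2k+nu). Evaluate the first 5 terms:
  k = 0: (-1)^0 / (0! * 3! * 2^3) x^3 = 1/(1*6*8) x^3 = (1/48) x^3
  k = 1: (-1)^1 / (1! * 4! * 2^5) x^5 = -1/(1*24*32) x^5 = (-1/768) x^5
  k = 2: (-1)^2 / (2! * 5! * 2^7) x^7 = 1/(2*120*128) x^7 = (1/30720) x^7
  k = 3: (-1)^3 / (3! * 6! * 2^9) x^9 = -1/(6*720*512) x^9 = (-1/2211840) x^9
  k = 4: (-1)^4 / (4! * 7! * 2^11) x^11 = 1/(24*5040*2048) x^11 = (1/247726080) x^11
Hence J_3(x) = x^11/247726080 - x^9/2211840 + x^7/30720 - x^5/768 + x^3/48 + ....

J_3(x); series = x^11/247726080 - x^9/2211840 + x^7/30720 - x^5/768 + x^3/48


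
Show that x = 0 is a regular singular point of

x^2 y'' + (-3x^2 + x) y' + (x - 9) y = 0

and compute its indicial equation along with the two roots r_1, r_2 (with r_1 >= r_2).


Divide by x^2 to reach normal form y'' + P_1(x) y' + P_2(x) y = 0 with P_1(x) = -3 + 1/x and P_2(x) = 1/x - 9/x^2.
x = 0 is a singular point because the y'-coefficient -3 + 1/x has a pole at x = 0 and the y-coefficient 1/x - 9/x^2 has a pole at x = 0.
It is a regular singular point because x P_1(x) = p(x) = 1 - 3x and x^2 P_2(x) = q(x) = x - 9 are polynomials, hence analytic at x = 0.
p(0) = 1,  q(0) = -9.
Indicial equation: r(r-1) + p(0) r + q(0) = 0, i.e. r^2 + (p(0) - 1) r + q(0) = 0, i.e. r^2 - 9 = 0.
Discriminant: (0)^2 - 4(-9) = 36, so r = (0 ± 6)/2.
Solving: r_1 = 3, r_2 = -3.

indicial: r^2 - 9 = 0; roots r_1 = 3, r_2 = -3


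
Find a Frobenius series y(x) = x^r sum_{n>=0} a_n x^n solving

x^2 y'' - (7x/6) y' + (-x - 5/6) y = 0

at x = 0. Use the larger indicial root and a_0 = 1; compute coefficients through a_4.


Write in Frobenius form y'' + (p(x)/x) y' + (q(x)/x^2) y = 0:
  p(x) = -7/6,  q(x) = -x - 5/6.
Indicial equation: r(r-1) + (-7/6) r + (-5/6) = 0 -> roots r_1 = 5/2, r_2 = -1/3.
Take r = r_1 = 5/2. Let y(x) = x^r sum_{n>=0} a_n x^n with a_0 = 1.
Substitute y = x^r sum a_n x^n and match x^{r+n}. The recurrence is
  D(n) a_n - 1 a_{n-1} = 0,  where D(n) = (r+n)(r+n-1) + (-7/6)(r+n) + (-5/6).
  a_n = 1 / D(n) * a_{n-1}.
Since the indicial polynomial factors as (r - r_1)(r - r_2), D(n) = (r_1 + n - r_1)(r_1 + n - r_2) = n(n + 17/6).
Evaluating step by step (a_0 = 1):
  n = 1: D(1) = 1(1 + 17/6) = 23/6; numerator = 1(1) = 1; a_1 = (1)/(23/6) = 6/23
  n = 2: D(2) = 2(2 + 17/6) = 29/3; numerator = 1(6/23) = 6/23; a_2 = (6/23)/(29/3) = 18/667
  n = 3: D(3) = 3(3 + 17/6) = 35/2; numerator = 1(18/667) = 18/667; a_3 = (18/667)/(35/2) = 36/23345
  n = 4: D(4) = 4(4 + 17/6) = 82/3; numerator = 1(36/23345) = 36/23345; a_4 = (36/23345)/(82/3) = 54/957145

r = 5/2; a_0 = 1; a_1 = 6/23; a_2 = 18/667; a_3 = 36/23345; a_4 = 54/957145


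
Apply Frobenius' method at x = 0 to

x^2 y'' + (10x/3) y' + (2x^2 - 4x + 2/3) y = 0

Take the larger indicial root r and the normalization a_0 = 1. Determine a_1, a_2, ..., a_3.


Write in Frobenius form y'' + (p(x)/x) y' + (q(x)/x^2) y = 0:
  p(x) = 10/3,  q(x) = 2x^2 - 4x + 2/3.
Indicial equation: r(r-1) + (10/3) r + (2/3) = 0 -> roots r_1 = -1/3, r_2 = -2.
Take r = r_1 = -1/3. Let y(x) = x^r sum_{n>=0} a_n x^n with a_0 = 1.
Substitute y = x^r sum a_n x^n and match x^{r+n}. The recurrence is
  D(n) a_n - 4 a_{n-1} + 2 a_{n-2} = 0,  where D(n) = (r+n)(r+n-1) + (10/3)(r+n) + (2/3).
  a_n = [4 a_{n-1} - 2 a_{n-2}] / D(n).
Since the indicial polynomial factors as (r - r_1)(r - r_2), D(n) = (r_1 + n - r_1)(r_1 + n - r_2) = n(n + 5/3).
Evaluating step by step (a_0 = 1):
  n = 1: D(1) = 1(1 + 5/3) = 8/3; numerator = 4(1) = 4; a_1 = (4)/(8/3) = 3/2
  n = 2: D(2) = 2(2 + 5/3) = 22/3; numerator = 4(3/2) - 2(1) = 4; a_2 = (4)/(22/3) = 6/11
  n = 3: D(3) = 3(3 + 5/3) = 14; numerator = 4(6/11) - 2(3/2) = -9/11; a_3 = (-9/11)/(14) = -9/154

r = -1/3; a_0 = 1; a_1 = 3/2; a_2 = 6/11; a_3 = -9/154


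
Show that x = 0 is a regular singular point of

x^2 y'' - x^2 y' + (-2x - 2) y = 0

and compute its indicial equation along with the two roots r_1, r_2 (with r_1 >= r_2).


Divide by x^2 to reach normal form y'' + P_1(x) y' + P_2(x) y = 0 with P_1(x) = -1 and P_2(x) = -2/x - 2/x^2.
x = 0 is a singular point because the y-coefficient -2/x - 2/x^2 has a pole at x = 0.
It is a regular singular point because x P_1(x) = p(x) = -x and x^2 P_2(x) = q(x) = -2x - 2 are polynomials, hence analytic at x = 0.
p(0) = 0,  q(0) = -2.
Indicial equation: r(r-1) + p(0) r + q(0) = 0, i.e. r^2 + (p(0) - 1) r + q(0) = 0, i.e. r^2 - 1 r - 2 = 0.
Discriminant: (-1)^2 - 4(-2) = 9, so r = (1 ± 3)/2.
Solving: r_1 = 2, r_2 = -1.

indicial: r^2 - 1 r - 2 = 0; roots r_1 = 2, r_2 = -1


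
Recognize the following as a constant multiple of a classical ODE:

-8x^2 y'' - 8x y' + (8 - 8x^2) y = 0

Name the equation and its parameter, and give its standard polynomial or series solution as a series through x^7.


All three coefficients share the factor -8; dividing through by -8 gives  x^2 y'' + x y' + (x^2 - 1) y = 0.
This matches the Bessel equation x^2 y'' + x y' + (x^2 - nu^2) y = 0 with nu^2 = 1, so nu = 1; the solution bounded at x = 0 is J_1(x).
Frobenius at x = 0: indicial roots ±nu; for r = nu the recurrence k(k + 2nu) c_k = -c_{k-2} gives the standard series J_nu(x) = sum_{k>=0} (-1)^k / (k! (k+nu)!) (x/2)^(2k+nu). Evaluate the first 4 terms:
  k = 0: (-1)^0 / (0! * 1! * 2^1) x^1 = 1/(1*1*2) x^1 = (1/2) x^1
  k = 1: (-1)^1 / (1! * 2! * 2^3) x^3 = -1/(1*2*8) x^3 = (-1/16) x^3
  k = 2: (-1)^2 / (2! * 3! * 2^5) x^5 = 1/(2*6*32) x^5 = (1/384) x^5
  k = 3: (-1)^3 / (3! * 4! * 2^7) x^7 = -1/(6*24*128) x^7 = (-1/18432) x^7
Hence J_1(x) = -x^7/18432 + x^5/384 - x^3/16 + x/2 + ....

J_1(x); series = -x^7/18432 + x^5/384 - x^3/16 + x/2


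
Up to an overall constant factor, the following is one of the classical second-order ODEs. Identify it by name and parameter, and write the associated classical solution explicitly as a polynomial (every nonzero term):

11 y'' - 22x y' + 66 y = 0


All three coefficients share the factor 11; dividing through by 11 gives  y'' - 2x y' + 6 y = 0.
This matches the Hermite equation y'' - 2x y' + 2n y = 0 with 2n = 6, so n = 3; the polynomial solution is H_3(x).
With y = sum_k a_k x^k, matching x^k gives (k+2)(k+1) a_{k+2} = 2(k - n) a_k = 2(k - 3) a_k. The right side vanishes at k = 3, so the series with the parity of 3 terminates at degree 3.
Standard normalization: leading coefficient of H_n is 2^n, so a_3 = 2^3 = 8. Work downward with a_k = (k+1)(k+2) a_{k+2} / (2(k - n)):
  a_1 = (2)(3)(8) / (2(1 - 3)) = 48/(-4) = -12
Hence H_3(x) = 8 x^3 - 12 x.

H_3(x); series = 8 x^3 - 12 x


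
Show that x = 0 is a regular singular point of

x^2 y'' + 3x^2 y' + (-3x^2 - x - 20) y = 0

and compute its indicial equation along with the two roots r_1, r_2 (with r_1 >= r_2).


Divide by x^2 to reach normal form y'' + P_1(x) y' + P_2(x) y = 0 with P_1(x) = 3 and P_2(x) = -3 - 1/x - 20/x^2.
x = 0 is a singular point because the y-coefficient -3 - 1/x - 20/x^2 has a pole at x = 0.
It is a regular singular point because x P_1(x) = p(x) = 3x and x^2 P_2(x) = q(x) = -3x^2 - x - 20 are polynomials, hence analytic at x = 0.
p(0) = 0,  q(0) = -20.
Indicial equation: r(r-1) + p(0) r + q(0) = 0, i.e. r^2 + (p(0) - 1) r + q(0) = 0, i.e. r^2 - 1 r - 20 = 0.
Discriminant: (-1)^2 - 4(-20) = 81, so r = (1 ± 9)/2.
Solving: r_1 = 5, r_2 = -4.

indicial: r^2 - 1 r - 20 = 0; roots r_1 = 5, r_2 = -4


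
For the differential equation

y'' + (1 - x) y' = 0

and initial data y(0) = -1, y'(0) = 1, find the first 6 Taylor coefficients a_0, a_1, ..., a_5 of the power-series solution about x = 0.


Ansatz: y(x) = sum_{n>=0} a_n x^n, so y'(x) = sum_{n>=1} n a_n x^(n-1) and y''(x) = sum_{n>=2} n(n-1) a_n x^(n-2).
Substitute into P(x) y'' + Q(x) y' + R(x) y = 0 with P(x) = 1, Q(x) = 1 - x, R(x) = 0, and match powers of x.
Initial conditions: a_0 = -1, a_1 = 1.
Setting the coefficient of each power of x to zero and solving order by order (substituting the coefficients already found):
  x^0: 2 a_2 + a_1 = 0  ->  2 a_2 = -a_1 = -1  ->  a_2 = -1/2
  x^1: 6 a_3 + 2 a_2 - a_1 = 0  ->  6 a_3 = -2 a_2 + a_1 = 2  ->  a_3 = 1/3
  x^2: 12 a_4 + 3 a_3 - 2 a_2 = 0  ->  12 a_4 = -3 a_3 + 2 a_2 = -2  ->  a_4 = -1/6
  x^3: 20 a_5 + 4 a_4 - 3 a_3 = 0  ->  20 a_5 = -4 a_4 + 3 a_3 = 5/3  ->  a_5 = 1/12
Truncated series: y(x) = -1 + x - (1/2) x^2 + (1/3) x^3 - (1/6) x^4 + (1/12) x^5 + O(x^6).

a_0 = -1; a_1 = 1; a_2 = -1/2; a_3 = 1/3; a_4 = -1/6; a_5 = 1/12


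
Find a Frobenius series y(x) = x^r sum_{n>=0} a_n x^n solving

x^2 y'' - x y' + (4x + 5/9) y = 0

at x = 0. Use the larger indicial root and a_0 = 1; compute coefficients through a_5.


Write in Frobenius form y'' + (p(x)/x) y' + (q(x)/x^2) y = 0:
  p(x) = -1,  q(x) = 4x + 5/9.
Indicial equation: r(r-1) + (-1) r + (5/9) = 0 -> roots r_1 = 5/3, r_2 = 1/3.
Take r = r_1 = 5/3. Let y(x) = x^r sum_{n>=0} a_n x^n with a_0 = 1.
Substitute y = x^r sum a_n x^n and match x^{r+n}. The recurrence is
  D(n) a_n + 4 a_{n-1} = 0,  where D(n) = (r+n)(r+n-1) + (-1)(r+n) + (5/9).
  a_n = -4 / D(n) * a_{n-1}.
Since the indicial polynomial factors as (r - r_1)(r - r_2), D(n) = (r_1 + n - r_1)(r_1 + n - r_2) = n(n + 4/3).
Evaluating step by step (a_0 = 1):
  n = 1: D(1) = 1(1 + 4/3) = 7/3; numerator = -4(1) = -4; a_1 = (-4)/(7/3) = -12/7
  n = 2: D(2) = 2(2 + 4/3) = 20/3; numerator = -4(-12/7) = 48/7; a_2 = (48/7)/(20/3) = 36/35
  n = 3: D(3) = 3(3 + 4/3) = 13; numerator = -4(36/35) = -144/35; a_3 = (-144/35)/(13) = -144/455
  n = 4: D(4) = 4(4 + 4/3) = 64/3; numerator = -4(-144/455) = 576/455; a_4 = (576/455)/(64/3) = 27/455
  n = 5: D(5) = 5(5 + 4/3) = 95/3; numerator = -4(27/455) = -108/455; a_5 = (-108/455)/(95/3) = -324/43225

r = 5/3; a_0 = 1; a_1 = -12/7; a_2 = 36/35; a_3 = -144/455; a_4 = 27/455; a_5 = -324/43225


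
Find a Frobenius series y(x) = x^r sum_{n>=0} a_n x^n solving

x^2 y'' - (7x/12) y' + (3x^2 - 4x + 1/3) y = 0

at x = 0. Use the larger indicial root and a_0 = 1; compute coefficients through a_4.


Write in Frobenius form y'' + (p(x)/x) y' + (q(x)/x^2) y = 0:
  p(x) = -7/12,  q(x) = 3x^2 - 4x + 1/3.
Indicial equation: r(r-1) + (-7/12) r + (1/3) = 0 -> roots r_1 = 4/3, r_2 = 1/4.
Take r = r_1 = 4/3. Let y(x) = x^r sum_{n>=0} a_n x^n with a_0 = 1.
Substitute y = x^r sum a_n x^n and match x^{r+n}. The recurrence is
  D(n) a_n - 4 a_{n-1} + 3 a_{n-2} = 0,  where D(n) = (r+n)(r+n-1) + (-7/12)(r+n) + (1/3).
  a_n = [4 a_{n-1} - 3 a_{n-2}] / D(n).
Since the indicial polynomial factors as (r - r_1)(r - r_2), D(n) = (r_1 + n - r_1)(r_1 + n - r_2) = n(n + 13/12).
Evaluating step by step (a_0 = 1):
  n = 1: D(1) = 1(1 + 13/12) = 25/12; numerator = 4(1) = 4; a_1 = (4)/(25/12) = 48/25
  n = 2: D(2) = 2(2 + 13/12) = 37/6; numerator = 4(48/25) - 3(1) = 117/25; a_2 = (117/25)/(37/6) = 702/925
  n = 3: D(3) = 3(3 + 13/12) = 49/4; numerator = 4(702/925) - 3(48/25) = -504/185; a_3 = (-504/185)/(49/4) = -288/1295
  n = 4: D(4) = 4(4 + 13/12) = 61/3; numerator = 4(-288/1295) - 3(702/925) = -20502/6475; a_4 = (-20502/6475)/(61/3) = -61506/394975

r = 4/3; a_0 = 1; a_1 = 48/25; a_2 = 702/925; a_3 = -288/1295; a_4 = -61506/394975


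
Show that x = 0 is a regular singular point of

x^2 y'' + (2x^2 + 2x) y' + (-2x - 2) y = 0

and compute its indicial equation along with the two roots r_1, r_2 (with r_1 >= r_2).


Divide by x^2 to reach normal form y'' + P_1(x) y' + P_2(x) y = 0 with P_1(x) = 2 + 2/x and P_2(x) = -2/x - 2/x^2.
x = 0 is a singular point because the y'-coefficient 2 + 2/x has a pole at x = 0 and the y-coefficient -2/x - 2/x^2 has a pole at x = 0.
It is a regular singular point because x P_1(x) = p(x) = 2x + 2 and x^2 P_2(x) = q(x) = -2x - 2 are polynomials, hence analytic at x = 0.
p(0) = 2,  q(0) = -2.
Indicial equation: r(r-1) + p(0) r + q(0) = 0, i.e. r^2 + (p(0) - 1) r + q(0) = 0, i.e. r^2 + 1 r - 2 = 0.
Discriminant: (1)^2 - 4(-2) = 9, so r = (-1 ± 3)/2.
Solving: r_1 = 1, r_2 = -2.

indicial: r^2 + 1 r - 2 = 0; roots r_1 = 1, r_2 = -2


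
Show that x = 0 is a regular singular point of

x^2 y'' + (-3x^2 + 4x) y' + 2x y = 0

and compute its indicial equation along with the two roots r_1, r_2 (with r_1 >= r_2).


Divide by x^2 to reach normal form y'' + P_1(x) y' + P_2(x) y = 0 with P_1(x) = -3 + 4/x and P_2(x) = 2/x.
x = 0 is a singular point because the y'-coefficient -3 + 4/x has a pole at x = 0 and the y-coefficient 2/x has a pole at x = 0.
It is a regular singular point because x P_1(x) = p(x) = 4 - 3x and x^2 P_2(x) = q(x) = 2x are polynomials, hence analytic at x = 0.
p(0) = 4,  q(0) = 0.
Indicial equation: r(r-1) + p(0) r + q(0) = 0, i.e. r^2 + (p(0) - 1) r + q(0) = 0, i.e. r^2 + 3 r = 0.
Discriminant: (3)^2 - 4(0) = 9, so r = (-3 ± 3)/2.
Solving: r_1 = 0, r_2 = -3.

indicial: r^2 + 3 r = 0; roots r_1 = 0, r_2 = -3


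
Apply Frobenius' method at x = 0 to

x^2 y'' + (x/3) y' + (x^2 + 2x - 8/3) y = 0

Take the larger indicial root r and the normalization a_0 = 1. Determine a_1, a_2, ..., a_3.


Write in Frobenius form y'' + (p(x)/x) y' + (q(x)/x^2) y = 0:
  p(x) = 1/3,  q(x) = x^2 + 2x - 8/3.
Indicial equation: r(r-1) + (1/3) r + (-8/3) = 0 -> roots r_1 = 2, r_2 = -4/3.
Take r = r_1 = 2. Let y(x) = x^r sum_{n>=0} a_n x^n with a_0 = 1.
Substitute y = x^r sum a_n x^n and match x^{r+n}. The recurrence is
  D(n) a_n + 2 a_{n-1} + 1 a_{n-2} = 0,  where D(n) = (r+n)(r+n-1) + (1/3)(r+n) + (-8/3).
  a_n = [-2 a_{n-1} - 1 a_{n-2}] / D(n).
Since the indicial polynomial factors as (r - r_1)(r - r_2), D(n) = (r_1 + n - r_1)(r_1 + n - r_2) = n(n + 10/3).
Evaluating step by step (a_0 = 1):
  n = 1: D(1) = 1(1 + 10/3) = 13/3; numerator = -2(1) = -2; a_1 = (-2)/(13/3) = -6/13
  n = 2: D(2) = 2(2 + 10/3) = 32/3; numerator = -2(-6/13) - 1(1) = -1/13; a_2 = (-1/13)/(32/3) = -3/416
  n = 3: D(3) = 3(3 + 10/3) = 19; numerator = -2(-3/416) - 1(-6/13) = 99/208; a_3 = (99/208)/(19) = 99/3952

r = 2; a_0 = 1; a_1 = -6/13; a_2 = -3/416; a_3 = 99/3952


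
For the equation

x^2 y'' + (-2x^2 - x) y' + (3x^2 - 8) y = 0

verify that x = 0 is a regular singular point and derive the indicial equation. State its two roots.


Divide by x^2 to reach normal form y'' + P_1(x) y' + P_2(x) y = 0 with P_1(x) = -2 - 1/x and P_2(x) = 3 - 8/x^2.
x = 0 is a singular point because the y'-coefficient -2 - 1/x has a pole at x = 0 and the y-coefficient 3 - 8/x^2 has a pole at x = 0.
It is a regular singular point because x P_1(x) = p(x) = -2x - 1 and x^2 P_2(x) = q(x) = 3x^2 - 8 are polynomials, hence analytic at x = 0.
p(0) = -1,  q(0) = -8.
Indicial equation: r(r-1) + p(0) r + q(0) = 0, i.e. r^2 + (p(0) - 1) r + q(0) = 0, i.e. r^2 - 2 r - 8 = 0.
Discriminant: (-2)^2 - 4(-8) = 36, so r = (2 ± 6)/2.
Solving: r_1 = 4, r_2 = -2.

indicial: r^2 - 2 r - 8 = 0; roots r_1 = 4, r_2 = -2


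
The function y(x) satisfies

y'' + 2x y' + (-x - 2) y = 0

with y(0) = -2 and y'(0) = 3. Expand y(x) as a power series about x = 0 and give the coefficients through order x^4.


Ansatz: y(x) = sum_{n>=0} a_n x^n, so y'(x) = sum_{n>=1} n a_n x^(n-1) and y''(x) = sum_{n>=2} n(n-1) a_n x^(n-2).
Substitute into P(x) y'' + Q(x) y' + R(x) y = 0 with P(x) = 1, Q(x) = 2x, R(x) = -x - 2, and match powers of x.
Initial conditions: a_0 = -2, a_1 = 3.
Setting the coefficient of each power of x to zero and solving order by order (substituting the coefficients already found):
  x^0: 2 a_2 - 2 a_0 = 0  ->  2 a_2 = 2 a_0 = -4  ->  a_2 = -2
  x^1: 6 a_3 - a_0 = 0  ->  6 a_3 = a_0 = -2  ->  a_3 = -1/3
  x^2: 12 a_4 + 2 a_2 - a_1 = 0  ->  12 a_4 = -2 a_2 + a_1 = 7  ->  a_4 = 7/12
Truncated series: y(x) = -2 + 3 x - 2 x^2 - (1/3) x^3 + (7/12) x^4 + O(x^5).

a_0 = -2; a_1 = 3; a_2 = -2; a_3 = -1/3; a_4 = 7/12


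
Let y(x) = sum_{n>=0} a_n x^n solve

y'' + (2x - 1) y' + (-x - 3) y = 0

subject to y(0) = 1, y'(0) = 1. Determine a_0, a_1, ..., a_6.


Ansatz: y(x) = sum_{n>=0} a_n x^n, so y'(x) = sum_{n>=1} n a_n x^(n-1) and y''(x) = sum_{n>=2} n(n-1) a_n x^(n-2).
Substitute into P(x) y'' + Q(x) y' + R(x) y = 0 with P(x) = 1, Q(x) = 2x - 1, R(x) = -x - 3, and match powers of x.
Initial conditions: a_0 = 1, a_1 = 1.
Setting the coefficient of each power of x to zero and solving order by order (substituting the coefficients already found):
  x^0: 2 a_2 - a_1 - 3 a_0 = 0  ->  2 a_2 = a_1 + 3 a_0 = 4  ->  a_2 = 2
  x^1: 6 a_3 - 2 a_2 - a_1 - a_0 = 0  ->  6 a_3 = 2 a_2 + a_1 + a_0 = 6  ->  a_3 = 1
  x^2: 12 a_4 - 3 a_3 + a_2 - a_1 = 0  ->  12 a_4 = 3 a_3 - a_2 + a_1 = 2  ->  a_4 = 1/6
  x^3: 20 a_5 - 4 a_4 + 3 a_3 - a_2 = 0  ->  20 a_5 = 4 a_4 - 3 a_3 + a_2 = -1/3  ->  a_5 = -1/60
  x^4: 30 a_6 - 5 a_5 + 5 a_4 - a_3 = 0  ->  30 a_6 = 5 a_5 - 5 a_4 + a_3 = 1/12  ->  a_6 = 1/360
Truncated series: y(x) = 1 + x + 2 x^2 + x^3 + (1/6) x^4 - (1/60) x^5 + (1/360) x^6 + O(x^7).

a_0 = 1; a_1 = 1; a_2 = 2; a_3 = 1; a_4 = 1/6; a_5 = -1/60; a_6 = 1/360
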